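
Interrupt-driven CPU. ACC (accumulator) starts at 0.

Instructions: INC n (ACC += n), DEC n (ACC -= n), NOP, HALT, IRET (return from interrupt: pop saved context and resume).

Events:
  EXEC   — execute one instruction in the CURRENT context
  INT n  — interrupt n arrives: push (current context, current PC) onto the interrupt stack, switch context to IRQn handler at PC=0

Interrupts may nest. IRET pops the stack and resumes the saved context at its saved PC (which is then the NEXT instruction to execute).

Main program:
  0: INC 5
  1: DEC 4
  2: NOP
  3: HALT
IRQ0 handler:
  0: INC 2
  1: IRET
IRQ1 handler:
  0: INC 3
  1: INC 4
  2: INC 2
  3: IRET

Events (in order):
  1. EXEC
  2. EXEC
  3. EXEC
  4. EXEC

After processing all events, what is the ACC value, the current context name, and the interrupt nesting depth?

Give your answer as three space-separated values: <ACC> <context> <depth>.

Answer: 1 MAIN 0

Derivation:
Event 1 (EXEC): [MAIN] PC=0: INC 5 -> ACC=5
Event 2 (EXEC): [MAIN] PC=1: DEC 4 -> ACC=1
Event 3 (EXEC): [MAIN] PC=2: NOP
Event 4 (EXEC): [MAIN] PC=3: HALT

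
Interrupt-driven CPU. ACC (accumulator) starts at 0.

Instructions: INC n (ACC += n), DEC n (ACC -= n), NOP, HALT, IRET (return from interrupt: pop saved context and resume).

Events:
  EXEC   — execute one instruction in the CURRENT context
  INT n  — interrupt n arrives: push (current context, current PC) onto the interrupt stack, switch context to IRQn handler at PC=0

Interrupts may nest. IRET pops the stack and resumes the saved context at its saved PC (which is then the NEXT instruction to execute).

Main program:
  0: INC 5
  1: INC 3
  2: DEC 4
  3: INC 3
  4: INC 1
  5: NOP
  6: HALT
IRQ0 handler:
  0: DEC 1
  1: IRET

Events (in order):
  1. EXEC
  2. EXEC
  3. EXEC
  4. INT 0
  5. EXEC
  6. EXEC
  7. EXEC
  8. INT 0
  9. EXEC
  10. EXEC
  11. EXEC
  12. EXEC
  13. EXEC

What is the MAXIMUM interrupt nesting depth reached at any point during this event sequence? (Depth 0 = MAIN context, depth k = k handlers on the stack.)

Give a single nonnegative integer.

Event 1 (EXEC): [MAIN] PC=0: INC 5 -> ACC=5 [depth=0]
Event 2 (EXEC): [MAIN] PC=1: INC 3 -> ACC=8 [depth=0]
Event 3 (EXEC): [MAIN] PC=2: DEC 4 -> ACC=4 [depth=0]
Event 4 (INT 0): INT 0 arrives: push (MAIN, PC=3), enter IRQ0 at PC=0 (depth now 1) [depth=1]
Event 5 (EXEC): [IRQ0] PC=0: DEC 1 -> ACC=3 [depth=1]
Event 6 (EXEC): [IRQ0] PC=1: IRET -> resume MAIN at PC=3 (depth now 0) [depth=0]
Event 7 (EXEC): [MAIN] PC=3: INC 3 -> ACC=6 [depth=0]
Event 8 (INT 0): INT 0 arrives: push (MAIN, PC=4), enter IRQ0 at PC=0 (depth now 1) [depth=1]
Event 9 (EXEC): [IRQ0] PC=0: DEC 1 -> ACC=5 [depth=1]
Event 10 (EXEC): [IRQ0] PC=1: IRET -> resume MAIN at PC=4 (depth now 0) [depth=0]
Event 11 (EXEC): [MAIN] PC=4: INC 1 -> ACC=6 [depth=0]
Event 12 (EXEC): [MAIN] PC=5: NOP [depth=0]
Event 13 (EXEC): [MAIN] PC=6: HALT [depth=0]
Max depth observed: 1

Answer: 1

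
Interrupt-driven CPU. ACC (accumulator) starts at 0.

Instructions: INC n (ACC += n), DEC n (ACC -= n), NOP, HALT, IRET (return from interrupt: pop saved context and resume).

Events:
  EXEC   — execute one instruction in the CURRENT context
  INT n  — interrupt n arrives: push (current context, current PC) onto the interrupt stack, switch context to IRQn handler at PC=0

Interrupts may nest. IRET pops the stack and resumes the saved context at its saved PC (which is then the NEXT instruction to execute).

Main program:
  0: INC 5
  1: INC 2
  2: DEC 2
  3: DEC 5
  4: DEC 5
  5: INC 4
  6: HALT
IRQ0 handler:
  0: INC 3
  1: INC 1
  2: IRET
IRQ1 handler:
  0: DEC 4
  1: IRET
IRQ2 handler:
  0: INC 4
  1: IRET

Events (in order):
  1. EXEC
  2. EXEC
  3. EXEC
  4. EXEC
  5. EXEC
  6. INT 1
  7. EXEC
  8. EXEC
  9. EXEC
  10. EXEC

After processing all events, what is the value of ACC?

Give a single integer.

Answer: -5

Derivation:
Event 1 (EXEC): [MAIN] PC=0: INC 5 -> ACC=5
Event 2 (EXEC): [MAIN] PC=1: INC 2 -> ACC=7
Event 3 (EXEC): [MAIN] PC=2: DEC 2 -> ACC=5
Event 4 (EXEC): [MAIN] PC=3: DEC 5 -> ACC=0
Event 5 (EXEC): [MAIN] PC=4: DEC 5 -> ACC=-5
Event 6 (INT 1): INT 1 arrives: push (MAIN, PC=5), enter IRQ1 at PC=0 (depth now 1)
Event 7 (EXEC): [IRQ1] PC=0: DEC 4 -> ACC=-9
Event 8 (EXEC): [IRQ1] PC=1: IRET -> resume MAIN at PC=5 (depth now 0)
Event 9 (EXEC): [MAIN] PC=5: INC 4 -> ACC=-5
Event 10 (EXEC): [MAIN] PC=6: HALT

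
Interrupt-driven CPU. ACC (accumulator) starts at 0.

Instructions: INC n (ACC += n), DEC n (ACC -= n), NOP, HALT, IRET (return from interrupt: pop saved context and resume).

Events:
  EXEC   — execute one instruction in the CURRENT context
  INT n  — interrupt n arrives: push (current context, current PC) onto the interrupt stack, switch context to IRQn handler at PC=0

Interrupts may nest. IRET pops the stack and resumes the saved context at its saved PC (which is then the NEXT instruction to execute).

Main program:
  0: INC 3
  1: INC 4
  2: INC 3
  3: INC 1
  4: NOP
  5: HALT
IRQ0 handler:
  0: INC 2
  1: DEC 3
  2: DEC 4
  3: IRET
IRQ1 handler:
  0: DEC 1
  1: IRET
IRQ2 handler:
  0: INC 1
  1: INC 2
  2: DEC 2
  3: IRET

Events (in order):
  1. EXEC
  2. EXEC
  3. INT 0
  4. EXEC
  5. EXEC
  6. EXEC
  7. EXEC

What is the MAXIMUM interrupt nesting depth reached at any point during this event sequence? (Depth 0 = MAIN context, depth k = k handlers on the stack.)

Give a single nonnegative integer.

Event 1 (EXEC): [MAIN] PC=0: INC 3 -> ACC=3 [depth=0]
Event 2 (EXEC): [MAIN] PC=1: INC 4 -> ACC=7 [depth=0]
Event 3 (INT 0): INT 0 arrives: push (MAIN, PC=2), enter IRQ0 at PC=0 (depth now 1) [depth=1]
Event 4 (EXEC): [IRQ0] PC=0: INC 2 -> ACC=9 [depth=1]
Event 5 (EXEC): [IRQ0] PC=1: DEC 3 -> ACC=6 [depth=1]
Event 6 (EXEC): [IRQ0] PC=2: DEC 4 -> ACC=2 [depth=1]
Event 7 (EXEC): [IRQ0] PC=3: IRET -> resume MAIN at PC=2 (depth now 0) [depth=0]
Max depth observed: 1

Answer: 1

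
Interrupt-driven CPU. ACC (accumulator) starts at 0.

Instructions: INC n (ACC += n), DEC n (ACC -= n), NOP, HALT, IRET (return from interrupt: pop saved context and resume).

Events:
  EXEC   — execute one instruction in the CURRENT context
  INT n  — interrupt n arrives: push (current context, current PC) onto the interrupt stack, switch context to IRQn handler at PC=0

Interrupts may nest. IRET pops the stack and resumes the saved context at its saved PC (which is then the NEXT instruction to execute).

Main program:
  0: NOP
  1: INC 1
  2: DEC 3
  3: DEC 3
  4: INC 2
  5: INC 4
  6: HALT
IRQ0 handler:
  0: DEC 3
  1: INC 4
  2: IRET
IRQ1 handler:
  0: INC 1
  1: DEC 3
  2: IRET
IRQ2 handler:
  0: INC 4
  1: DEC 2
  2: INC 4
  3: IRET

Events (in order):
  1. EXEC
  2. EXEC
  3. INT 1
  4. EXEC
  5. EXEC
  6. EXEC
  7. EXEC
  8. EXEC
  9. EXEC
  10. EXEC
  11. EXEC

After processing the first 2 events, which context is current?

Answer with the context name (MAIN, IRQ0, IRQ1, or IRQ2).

Answer: MAIN

Derivation:
Event 1 (EXEC): [MAIN] PC=0: NOP
Event 2 (EXEC): [MAIN] PC=1: INC 1 -> ACC=1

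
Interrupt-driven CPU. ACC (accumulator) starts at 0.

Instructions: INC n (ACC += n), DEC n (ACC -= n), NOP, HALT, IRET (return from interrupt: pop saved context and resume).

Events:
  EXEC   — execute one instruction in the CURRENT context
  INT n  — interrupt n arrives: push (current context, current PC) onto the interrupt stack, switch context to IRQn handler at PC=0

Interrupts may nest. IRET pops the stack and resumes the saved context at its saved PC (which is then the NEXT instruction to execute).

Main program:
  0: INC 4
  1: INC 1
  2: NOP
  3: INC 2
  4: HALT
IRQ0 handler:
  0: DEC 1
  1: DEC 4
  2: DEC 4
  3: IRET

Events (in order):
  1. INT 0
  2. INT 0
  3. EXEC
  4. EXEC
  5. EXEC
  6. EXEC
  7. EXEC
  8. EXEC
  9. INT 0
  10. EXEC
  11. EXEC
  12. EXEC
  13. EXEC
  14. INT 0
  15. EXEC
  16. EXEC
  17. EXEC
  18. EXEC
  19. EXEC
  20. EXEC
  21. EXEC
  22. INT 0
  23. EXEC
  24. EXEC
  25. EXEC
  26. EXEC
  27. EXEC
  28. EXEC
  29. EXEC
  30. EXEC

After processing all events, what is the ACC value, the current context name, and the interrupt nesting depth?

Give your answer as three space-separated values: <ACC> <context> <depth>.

Answer: -38 MAIN 0

Derivation:
Event 1 (INT 0): INT 0 arrives: push (MAIN, PC=0), enter IRQ0 at PC=0 (depth now 1)
Event 2 (INT 0): INT 0 arrives: push (IRQ0, PC=0), enter IRQ0 at PC=0 (depth now 2)
Event 3 (EXEC): [IRQ0] PC=0: DEC 1 -> ACC=-1
Event 4 (EXEC): [IRQ0] PC=1: DEC 4 -> ACC=-5
Event 5 (EXEC): [IRQ0] PC=2: DEC 4 -> ACC=-9
Event 6 (EXEC): [IRQ0] PC=3: IRET -> resume IRQ0 at PC=0 (depth now 1)
Event 7 (EXEC): [IRQ0] PC=0: DEC 1 -> ACC=-10
Event 8 (EXEC): [IRQ0] PC=1: DEC 4 -> ACC=-14
Event 9 (INT 0): INT 0 arrives: push (IRQ0, PC=2), enter IRQ0 at PC=0 (depth now 2)
Event 10 (EXEC): [IRQ0] PC=0: DEC 1 -> ACC=-15
Event 11 (EXEC): [IRQ0] PC=1: DEC 4 -> ACC=-19
Event 12 (EXEC): [IRQ0] PC=2: DEC 4 -> ACC=-23
Event 13 (EXEC): [IRQ0] PC=3: IRET -> resume IRQ0 at PC=2 (depth now 1)
Event 14 (INT 0): INT 0 arrives: push (IRQ0, PC=2), enter IRQ0 at PC=0 (depth now 2)
Event 15 (EXEC): [IRQ0] PC=0: DEC 1 -> ACC=-24
Event 16 (EXEC): [IRQ0] PC=1: DEC 4 -> ACC=-28
Event 17 (EXEC): [IRQ0] PC=2: DEC 4 -> ACC=-32
Event 18 (EXEC): [IRQ0] PC=3: IRET -> resume IRQ0 at PC=2 (depth now 1)
Event 19 (EXEC): [IRQ0] PC=2: DEC 4 -> ACC=-36
Event 20 (EXEC): [IRQ0] PC=3: IRET -> resume MAIN at PC=0 (depth now 0)
Event 21 (EXEC): [MAIN] PC=0: INC 4 -> ACC=-32
Event 22 (INT 0): INT 0 arrives: push (MAIN, PC=1), enter IRQ0 at PC=0 (depth now 1)
Event 23 (EXEC): [IRQ0] PC=0: DEC 1 -> ACC=-33
Event 24 (EXEC): [IRQ0] PC=1: DEC 4 -> ACC=-37
Event 25 (EXEC): [IRQ0] PC=2: DEC 4 -> ACC=-41
Event 26 (EXEC): [IRQ0] PC=3: IRET -> resume MAIN at PC=1 (depth now 0)
Event 27 (EXEC): [MAIN] PC=1: INC 1 -> ACC=-40
Event 28 (EXEC): [MAIN] PC=2: NOP
Event 29 (EXEC): [MAIN] PC=3: INC 2 -> ACC=-38
Event 30 (EXEC): [MAIN] PC=4: HALT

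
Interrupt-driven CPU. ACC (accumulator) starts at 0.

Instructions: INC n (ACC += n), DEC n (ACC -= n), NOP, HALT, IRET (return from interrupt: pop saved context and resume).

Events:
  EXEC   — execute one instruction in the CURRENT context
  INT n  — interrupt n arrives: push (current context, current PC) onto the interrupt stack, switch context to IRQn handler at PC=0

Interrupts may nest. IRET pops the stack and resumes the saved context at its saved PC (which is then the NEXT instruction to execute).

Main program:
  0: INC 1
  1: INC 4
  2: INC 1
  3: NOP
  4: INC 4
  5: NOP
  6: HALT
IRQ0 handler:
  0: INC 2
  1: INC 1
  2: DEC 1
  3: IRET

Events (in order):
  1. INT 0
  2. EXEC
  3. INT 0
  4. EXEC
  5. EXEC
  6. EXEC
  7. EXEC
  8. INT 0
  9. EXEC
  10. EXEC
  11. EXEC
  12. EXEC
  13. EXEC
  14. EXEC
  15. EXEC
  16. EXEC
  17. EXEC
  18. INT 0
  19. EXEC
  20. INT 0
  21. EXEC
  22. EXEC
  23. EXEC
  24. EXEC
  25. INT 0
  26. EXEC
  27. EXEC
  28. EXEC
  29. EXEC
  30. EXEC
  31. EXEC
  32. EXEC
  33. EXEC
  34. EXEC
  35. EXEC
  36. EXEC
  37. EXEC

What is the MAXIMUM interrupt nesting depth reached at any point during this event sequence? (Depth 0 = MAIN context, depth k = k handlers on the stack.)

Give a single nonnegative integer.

Event 1 (INT 0): INT 0 arrives: push (MAIN, PC=0), enter IRQ0 at PC=0 (depth now 1) [depth=1]
Event 2 (EXEC): [IRQ0] PC=0: INC 2 -> ACC=2 [depth=1]
Event 3 (INT 0): INT 0 arrives: push (IRQ0, PC=1), enter IRQ0 at PC=0 (depth now 2) [depth=2]
Event 4 (EXEC): [IRQ0] PC=0: INC 2 -> ACC=4 [depth=2]
Event 5 (EXEC): [IRQ0] PC=1: INC 1 -> ACC=5 [depth=2]
Event 6 (EXEC): [IRQ0] PC=2: DEC 1 -> ACC=4 [depth=2]
Event 7 (EXEC): [IRQ0] PC=3: IRET -> resume IRQ0 at PC=1 (depth now 1) [depth=1]
Event 8 (INT 0): INT 0 arrives: push (IRQ0, PC=1), enter IRQ0 at PC=0 (depth now 2) [depth=2]
Event 9 (EXEC): [IRQ0] PC=0: INC 2 -> ACC=6 [depth=2]
Event 10 (EXEC): [IRQ0] PC=1: INC 1 -> ACC=7 [depth=2]
Event 11 (EXEC): [IRQ0] PC=2: DEC 1 -> ACC=6 [depth=2]
Event 12 (EXEC): [IRQ0] PC=3: IRET -> resume IRQ0 at PC=1 (depth now 1) [depth=1]
Event 13 (EXEC): [IRQ0] PC=1: INC 1 -> ACC=7 [depth=1]
Event 14 (EXEC): [IRQ0] PC=2: DEC 1 -> ACC=6 [depth=1]
Event 15 (EXEC): [IRQ0] PC=3: IRET -> resume MAIN at PC=0 (depth now 0) [depth=0]
Event 16 (EXEC): [MAIN] PC=0: INC 1 -> ACC=7 [depth=0]
Event 17 (EXEC): [MAIN] PC=1: INC 4 -> ACC=11 [depth=0]
Event 18 (INT 0): INT 0 arrives: push (MAIN, PC=2), enter IRQ0 at PC=0 (depth now 1) [depth=1]
Event 19 (EXEC): [IRQ0] PC=0: INC 2 -> ACC=13 [depth=1]
Event 20 (INT 0): INT 0 arrives: push (IRQ0, PC=1), enter IRQ0 at PC=0 (depth now 2) [depth=2]
Event 21 (EXEC): [IRQ0] PC=0: INC 2 -> ACC=15 [depth=2]
Event 22 (EXEC): [IRQ0] PC=1: INC 1 -> ACC=16 [depth=2]
Event 23 (EXEC): [IRQ0] PC=2: DEC 1 -> ACC=15 [depth=2]
Event 24 (EXEC): [IRQ0] PC=3: IRET -> resume IRQ0 at PC=1 (depth now 1) [depth=1]
Event 25 (INT 0): INT 0 arrives: push (IRQ0, PC=1), enter IRQ0 at PC=0 (depth now 2) [depth=2]
Event 26 (EXEC): [IRQ0] PC=0: INC 2 -> ACC=17 [depth=2]
Event 27 (EXEC): [IRQ0] PC=1: INC 1 -> ACC=18 [depth=2]
Event 28 (EXEC): [IRQ0] PC=2: DEC 1 -> ACC=17 [depth=2]
Event 29 (EXEC): [IRQ0] PC=3: IRET -> resume IRQ0 at PC=1 (depth now 1) [depth=1]
Event 30 (EXEC): [IRQ0] PC=1: INC 1 -> ACC=18 [depth=1]
Event 31 (EXEC): [IRQ0] PC=2: DEC 1 -> ACC=17 [depth=1]
Event 32 (EXEC): [IRQ0] PC=3: IRET -> resume MAIN at PC=2 (depth now 0) [depth=0]
Event 33 (EXEC): [MAIN] PC=2: INC 1 -> ACC=18 [depth=0]
Event 34 (EXEC): [MAIN] PC=3: NOP [depth=0]
Event 35 (EXEC): [MAIN] PC=4: INC 4 -> ACC=22 [depth=0]
Event 36 (EXEC): [MAIN] PC=5: NOP [depth=0]
Event 37 (EXEC): [MAIN] PC=6: HALT [depth=0]
Max depth observed: 2

Answer: 2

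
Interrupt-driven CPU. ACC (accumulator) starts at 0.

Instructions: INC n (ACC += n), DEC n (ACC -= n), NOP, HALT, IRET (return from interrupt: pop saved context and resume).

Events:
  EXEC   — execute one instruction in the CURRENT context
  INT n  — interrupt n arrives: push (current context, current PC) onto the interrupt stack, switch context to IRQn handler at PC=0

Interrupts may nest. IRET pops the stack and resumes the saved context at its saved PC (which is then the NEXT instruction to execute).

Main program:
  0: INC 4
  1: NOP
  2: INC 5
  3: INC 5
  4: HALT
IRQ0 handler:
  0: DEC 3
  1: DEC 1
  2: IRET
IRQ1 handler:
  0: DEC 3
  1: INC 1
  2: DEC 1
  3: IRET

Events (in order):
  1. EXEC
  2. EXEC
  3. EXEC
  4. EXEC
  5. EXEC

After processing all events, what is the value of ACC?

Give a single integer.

Answer: 14

Derivation:
Event 1 (EXEC): [MAIN] PC=0: INC 4 -> ACC=4
Event 2 (EXEC): [MAIN] PC=1: NOP
Event 3 (EXEC): [MAIN] PC=2: INC 5 -> ACC=9
Event 4 (EXEC): [MAIN] PC=3: INC 5 -> ACC=14
Event 5 (EXEC): [MAIN] PC=4: HALT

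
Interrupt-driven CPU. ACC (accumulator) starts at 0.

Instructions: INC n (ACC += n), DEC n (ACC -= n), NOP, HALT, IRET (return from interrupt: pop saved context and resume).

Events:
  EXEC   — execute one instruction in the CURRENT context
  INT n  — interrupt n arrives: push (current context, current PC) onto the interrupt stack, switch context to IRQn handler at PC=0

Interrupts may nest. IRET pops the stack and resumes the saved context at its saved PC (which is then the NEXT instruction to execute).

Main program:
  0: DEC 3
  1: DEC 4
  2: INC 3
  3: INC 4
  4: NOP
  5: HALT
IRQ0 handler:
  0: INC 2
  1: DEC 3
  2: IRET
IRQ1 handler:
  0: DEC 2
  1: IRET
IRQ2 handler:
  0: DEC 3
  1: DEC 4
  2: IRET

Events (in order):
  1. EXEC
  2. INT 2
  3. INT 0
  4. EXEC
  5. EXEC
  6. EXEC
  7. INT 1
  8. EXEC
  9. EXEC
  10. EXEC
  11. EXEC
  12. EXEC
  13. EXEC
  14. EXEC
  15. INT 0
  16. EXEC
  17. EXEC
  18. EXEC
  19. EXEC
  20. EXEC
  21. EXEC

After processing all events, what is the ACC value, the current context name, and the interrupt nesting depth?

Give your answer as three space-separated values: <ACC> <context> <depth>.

Event 1 (EXEC): [MAIN] PC=0: DEC 3 -> ACC=-3
Event 2 (INT 2): INT 2 arrives: push (MAIN, PC=1), enter IRQ2 at PC=0 (depth now 1)
Event 3 (INT 0): INT 0 arrives: push (IRQ2, PC=0), enter IRQ0 at PC=0 (depth now 2)
Event 4 (EXEC): [IRQ0] PC=0: INC 2 -> ACC=-1
Event 5 (EXEC): [IRQ0] PC=1: DEC 3 -> ACC=-4
Event 6 (EXEC): [IRQ0] PC=2: IRET -> resume IRQ2 at PC=0 (depth now 1)
Event 7 (INT 1): INT 1 arrives: push (IRQ2, PC=0), enter IRQ1 at PC=0 (depth now 2)
Event 8 (EXEC): [IRQ1] PC=0: DEC 2 -> ACC=-6
Event 9 (EXEC): [IRQ1] PC=1: IRET -> resume IRQ2 at PC=0 (depth now 1)
Event 10 (EXEC): [IRQ2] PC=0: DEC 3 -> ACC=-9
Event 11 (EXEC): [IRQ2] PC=1: DEC 4 -> ACC=-13
Event 12 (EXEC): [IRQ2] PC=2: IRET -> resume MAIN at PC=1 (depth now 0)
Event 13 (EXEC): [MAIN] PC=1: DEC 4 -> ACC=-17
Event 14 (EXEC): [MAIN] PC=2: INC 3 -> ACC=-14
Event 15 (INT 0): INT 0 arrives: push (MAIN, PC=3), enter IRQ0 at PC=0 (depth now 1)
Event 16 (EXEC): [IRQ0] PC=0: INC 2 -> ACC=-12
Event 17 (EXEC): [IRQ0] PC=1: DEC 3 -> ACC=-15
Event 18 (EXEC): [IRQ0] PC=2: IRET -> resume MAIN at PC=3 (depth now 0)
Event 19 (EXEC): [MAIN] PC=3: INC 4 -> ACC=-11
Event 20 (EXEC): [MAIN] PC=4: NOP
Event 21 (EXEC): [MAIN] PC=5: HALT

Answer: -11 MAIN 0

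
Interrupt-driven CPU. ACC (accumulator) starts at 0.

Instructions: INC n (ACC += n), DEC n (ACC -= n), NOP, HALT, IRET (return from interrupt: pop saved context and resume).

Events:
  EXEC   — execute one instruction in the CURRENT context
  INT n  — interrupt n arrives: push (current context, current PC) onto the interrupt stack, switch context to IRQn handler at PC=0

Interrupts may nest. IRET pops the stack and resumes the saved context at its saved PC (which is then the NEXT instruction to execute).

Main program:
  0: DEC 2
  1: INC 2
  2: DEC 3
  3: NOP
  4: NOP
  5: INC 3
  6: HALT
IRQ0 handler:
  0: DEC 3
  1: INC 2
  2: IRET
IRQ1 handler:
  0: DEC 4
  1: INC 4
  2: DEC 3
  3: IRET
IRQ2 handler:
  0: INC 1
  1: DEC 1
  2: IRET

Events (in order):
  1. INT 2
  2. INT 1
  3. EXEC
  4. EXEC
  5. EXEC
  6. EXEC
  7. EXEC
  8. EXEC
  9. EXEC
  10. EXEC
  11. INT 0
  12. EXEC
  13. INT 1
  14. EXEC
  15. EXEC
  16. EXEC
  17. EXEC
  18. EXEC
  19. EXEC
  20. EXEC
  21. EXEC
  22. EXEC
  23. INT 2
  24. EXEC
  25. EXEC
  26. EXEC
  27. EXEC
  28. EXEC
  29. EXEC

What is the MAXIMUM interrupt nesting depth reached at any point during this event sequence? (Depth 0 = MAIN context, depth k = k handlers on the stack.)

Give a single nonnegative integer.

Answer: 2

Derivation:
Event 1 (INT 2): INT 2 arrives: push (MAIN, PC=0), enter IRQ2 at PC=0 (depth now 1) [depth=1]
Event 2 (INT 1): INT 1 arrives: push (IRQ2, PC=0), enter IRQ1 at PC=0 (depth now 2) [depth=2]
Event 3 (EXEC): [IRQ1] PC=0: DEC 4 -> ACC=-4 [depth=2]
Event 4 (EXEC): [IRQ1] PC=1: INC 4 -> ACC=0 [depth=2]
Event 5 (EXEC): [IRQ1] PC=2: DEC 3 -> ACC=-3 [depth=2]
Event 6 (EXEC): [IRQ1] PC=3: IRET -> resume IRQ2 at PC=0 (depth now 1) [depth=1]
Event 7 (EXEC): [IRQ2] PC=0: INC 1 -> ACC=-2 [depth=1]
Event 8 (EXEC): [IRQ2] PC=1: DEC 1 -> ACC=-3 [depth=1]
Event 9 (EXEC): [IRQ2] PC=2: IRET -> resume MAIN at PC=0 (depth now 0) [depth=0]
Event 10 (EXEC): [MAIN] PC=0: DEC 2 -> ACC=-5 [depth=0]
Event 11 (INT 0): INT 0 arrives: push (MAIN, PC=1), enter IRQ0 at PC=0 (depth now 1) [depth=1]
Event 12 (EXEC): [IRQ0] PC=0: DEC 3 -> ACC=-8 [depth=1]
Event 13 (INT 1): INT 1 arrives: push (IRQ0, PC=1), enter IRQ1 at PC=0 (depth now 2) [depth=2]
Event 14 (EXEC): [IRQ1] PC=0: DEC 4 -> ACC=-12 [depth=2]
Event 15 (EXEC): [IRQ1] PC=1: INC 4 -> ACC=-8 [depth=2]
Event 16 (EXEC): [IRQ1] PC=2: DEC 3 -> ACC=-11 [depth=2]
Event 17 (EXEC): [IRQ1] PC=3: IRET -> resume IRQ0 at PC=1 (depth now 1) [depth=1]
Event 18 (EXEC): [IRQ0] PC=1: INC 2 -> ACC=-9 [depth=1]
Event 19 (EXEC): [IRQ0] PC=2: IRET -> resume MAIN at PC=1 (depth now 0) [depth=0]
Event 20 (EXEC): [MAIN] PC=1: INC 2 -> ACC=-7 [depth=0]
Event 21 (EXEC): [MAIN] PC=2: DEC 3 -> ACC=-10 [depth=0]
Event 22 (EXEC): [MAIN] PC=3: NOP [depth=0]
Event 23 (INT 2): INT 2 arrives: push (MAIN, PC=4), enter IRQ2 at PC=0 (depth now 1) [depth=1]
Event 24 (EXEC): [IRQ2] PC=0: INC 1 -> ACC=-9 [depth=1]
Event 25 (EXEC): [IRQ2] PC=1: DEC 1 -> ACC=-10 [depth=1]
Event 26 (EXEC): [IRQ2] PC=2: IRET -> resume MAIN at PC=4 (depth now 0) [depth=0]
Event 27 (EXEC): [MAIN] PC=4: NOP [depth=0]
Event 28 (EXEC): [MAIN] PC=5: INC 3 -> ACC=-7 [depth=0]
Event 29 (EXEC): [MAIN] PC=6: HALT [depth=0]
Max depth observed: 2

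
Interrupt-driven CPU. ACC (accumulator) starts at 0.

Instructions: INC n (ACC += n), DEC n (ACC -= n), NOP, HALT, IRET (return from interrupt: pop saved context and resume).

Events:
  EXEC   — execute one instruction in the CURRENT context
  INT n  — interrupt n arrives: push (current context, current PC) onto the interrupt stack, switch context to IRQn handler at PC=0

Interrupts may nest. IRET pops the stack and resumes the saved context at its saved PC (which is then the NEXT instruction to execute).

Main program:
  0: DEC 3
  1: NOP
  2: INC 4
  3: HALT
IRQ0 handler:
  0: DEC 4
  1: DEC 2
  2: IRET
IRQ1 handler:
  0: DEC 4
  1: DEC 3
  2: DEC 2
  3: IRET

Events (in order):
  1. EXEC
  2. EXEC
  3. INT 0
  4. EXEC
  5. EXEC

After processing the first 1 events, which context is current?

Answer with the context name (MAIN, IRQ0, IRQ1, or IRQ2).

Answer: MAIN

Derivation:
Event 1 (EXEC): [MAIN] PC=0: DEC 3 -> ACC=-3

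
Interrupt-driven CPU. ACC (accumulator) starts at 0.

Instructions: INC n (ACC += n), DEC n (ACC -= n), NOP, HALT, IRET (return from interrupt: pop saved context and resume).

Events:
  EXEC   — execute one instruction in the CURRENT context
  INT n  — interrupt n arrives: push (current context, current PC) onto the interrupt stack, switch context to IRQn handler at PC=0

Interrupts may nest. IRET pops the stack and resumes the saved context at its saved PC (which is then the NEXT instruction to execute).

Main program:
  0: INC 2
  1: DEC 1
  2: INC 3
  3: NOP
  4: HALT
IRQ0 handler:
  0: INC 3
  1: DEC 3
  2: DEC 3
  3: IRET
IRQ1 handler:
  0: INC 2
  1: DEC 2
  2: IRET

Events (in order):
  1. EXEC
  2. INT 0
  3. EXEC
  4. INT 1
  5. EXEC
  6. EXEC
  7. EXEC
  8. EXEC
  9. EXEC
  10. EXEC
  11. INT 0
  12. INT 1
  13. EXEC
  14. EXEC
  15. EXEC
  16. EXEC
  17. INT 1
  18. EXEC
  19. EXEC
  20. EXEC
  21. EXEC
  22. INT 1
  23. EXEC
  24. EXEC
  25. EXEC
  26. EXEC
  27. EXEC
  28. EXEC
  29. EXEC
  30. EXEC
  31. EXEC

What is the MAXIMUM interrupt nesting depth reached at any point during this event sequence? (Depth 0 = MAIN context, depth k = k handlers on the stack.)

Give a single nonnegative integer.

Event 1 (EXEC): [MAIN] PC=0: INC 2 -> ACC=2 [depth=0]
Event 2 (INT 0): INT 0 arrives: push (MAIN, PC=1), enter IRQ0 at PC=0 (depth now 1) [depth=1]
Event 3 (EXEC): [IRQ0] PC=0: INC 3 -> ACC=5 [depth=1]
Event 4 (INT 1): INT 1 arrives: push (IRQ0, PC=1), enter IRQ1 at PC=0 (depth now 2) [depth=2]
Event 5 (EXEC): [IRQ1] PC=0: INC 2 -> ACC=7 [depth=2]
Event 6 (EXEC): [IRQ1] PC=1: DEC 2 -> ACC=5 [depth=2]
Event 7 (EXEC): [IRQ1] PC=2: IRET -> resume IRQ0 at PC=1 (depth now 1) [depth=1]
Event 8 (EXEC): [IRQ0] PC=1: DEC 3 -> ACC=2 [depth=1]
Event 9 (EXEC): [IRQ0] PC=2: DEC 3 -> ACC=-1 [depth=1]
Event 10 (EXEC): [IRQ0] PC=3: IRET -> resume MAIN at PC=1 (depth now 0) [depth=0]
Event 11 (INT 0): INT 0 arrives: push (MAIN, PC=1), enter IRQ0 at PC=0 (depth now 1) [depth=1]
Event 12 (INT 1): INT 1 arrives: push (IRQ0, PC=0), enter IRQ1 at PC=0 (depth now 2) [depth=2]
Event 13 (EXEC): [IRQ1] PC=0: INC 2 -> ACC=1 [depth=2]
Event 14 (EXEC): [IRQ1] PC=1: DEC 2 -> ACC=-1 [depth=2]
Event 15 (EXEC): [IRQ1] PC=2: IRET -> resume IRQ0 at PC=0 (depth now 1) [depth=1]
Event 16 (EXEC): [IRQ0] PC=0: INC 3 -> ACC=2 [depth=1]
Event 17 (INT 1): INT 1 arrives: push (IRQ0, PC=1), enter IRQ1 at PC=0 (depth now 2) [depth=2]
Event 18 (EXEC): [IRQ1] PC=0: INC 2 -> ACC=4 [depth=2]
Event 19 (EXEC): [IRQ1] PC=1: DEC 2 -> ACC=2 [depth=2]
Event 20 (EXEC): [IRQ1] PC=2: IRET -> resume IRQ0 at PC=1 (depth now 1) [depth=1]
Event 21 (EXEC): [IRQ0] PC=1: DEC 3 -> ACC=-1 [depth=1]
Event 22 (INT 1): INT 1 arrives: push (IRQ0, PC=2), enter IRQ1 at PC=0 (depth now 2) [depth=2]
Event 23 (EXEC): [IRQ1] PC=0: INC 2 -> ACC=1 [depth=2]
Event 24 (EXEC): [IRQ1] PC=1: DEC 2 -> ACC=-1 [depth=2]
Event 25 (EXEC): [IRQ1] PC=2: IRET -> resume IRQ0 at PC=2 (depth now 1) [depth=1]
Event 26 (EXEC): [IRQ0] PC=2: DEC 3 -> ACC=-4 [depth=1]
Event 27 (EXEC): [IRQ0] PC=3: IRET -> resume MAIN at PC=1 (depth now 0) [depth=0]
Event 28 (EXEC): [MAIN] PC=1: DEC 1 -> ACC=-5 [depth=0]
Event 29 (EXEC): [MAIN] PC=2: INC 3 -> ACC=-2 [depth=0]
Event 30 (EXEC): [MAIN] PC=3: NOP [depth=0]
Event 31 (EXEC): [MAIN] PC=4: HALT [depth=0]
Max depth observed: 2

Answer: 2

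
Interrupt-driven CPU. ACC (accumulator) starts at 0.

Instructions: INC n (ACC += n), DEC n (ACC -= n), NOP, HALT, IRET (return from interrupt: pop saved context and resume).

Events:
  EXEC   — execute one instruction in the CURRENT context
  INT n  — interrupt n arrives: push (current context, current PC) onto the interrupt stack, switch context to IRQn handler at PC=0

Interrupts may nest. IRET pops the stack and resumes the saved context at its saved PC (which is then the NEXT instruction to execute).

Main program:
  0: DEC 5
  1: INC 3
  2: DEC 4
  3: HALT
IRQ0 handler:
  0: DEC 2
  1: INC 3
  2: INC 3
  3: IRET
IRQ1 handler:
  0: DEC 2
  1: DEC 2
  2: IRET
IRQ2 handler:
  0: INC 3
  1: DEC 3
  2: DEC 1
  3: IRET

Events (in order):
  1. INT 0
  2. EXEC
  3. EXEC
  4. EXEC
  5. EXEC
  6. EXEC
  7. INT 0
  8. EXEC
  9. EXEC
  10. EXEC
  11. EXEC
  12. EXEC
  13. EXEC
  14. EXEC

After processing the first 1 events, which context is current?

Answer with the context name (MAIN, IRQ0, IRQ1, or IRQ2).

Event 1 (INT 0): INT 0 arrives: push (MAIN, PC=0), enter IRQ0 at PC=0 (depth now 1)

Answer: IRQ0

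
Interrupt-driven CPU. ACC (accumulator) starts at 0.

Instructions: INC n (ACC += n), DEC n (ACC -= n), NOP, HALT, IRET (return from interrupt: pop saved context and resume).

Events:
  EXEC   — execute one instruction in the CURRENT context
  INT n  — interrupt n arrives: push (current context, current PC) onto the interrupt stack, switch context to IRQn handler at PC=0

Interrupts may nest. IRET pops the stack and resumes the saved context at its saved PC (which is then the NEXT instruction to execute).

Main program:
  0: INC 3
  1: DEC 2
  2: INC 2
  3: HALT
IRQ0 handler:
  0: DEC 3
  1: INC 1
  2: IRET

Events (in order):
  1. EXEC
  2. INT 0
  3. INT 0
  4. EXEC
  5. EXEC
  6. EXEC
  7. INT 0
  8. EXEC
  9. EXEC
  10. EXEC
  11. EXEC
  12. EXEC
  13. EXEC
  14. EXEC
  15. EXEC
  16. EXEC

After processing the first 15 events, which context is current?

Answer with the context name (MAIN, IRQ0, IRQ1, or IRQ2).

Answer: MAIN

Derivation:
Event 1 (EXEC): [MAIN] PC=0: INC 3 -> ACC=3
Event 2 (INT 0): INT 0 arrives: push (MAIN, PC=1), enter IRQ0 at PC=0 (depth now 1)
Event 3 (INT 0): INT 0 arrives: push (IRQ0, PC=0), enter IRQ0 at PC=0 (depth now 2)
Event 4 (EXEC): [IRQ0] PC=0: DEC 3 -> ACC=0
Event 5 (EXEC): [IRQ0] PC=1: INC 1 -> ACC=1
Event 6 (EXEC): [IRQ0] PC=2: IRET -> resume IRQ0 at PC=0 (depth now 1)
Event 7 (INT 0): INT 0 arrives: push (IRQ0, PC=0), enter IRQ0 at PC=0 (depth now 2)
Event 8 (EXEC): [IRQ0] PC=0: DEC 3 -> ACC=-2
Event 9 (EXEC): [IRQ0] PC=1: INC 1 -> ACC=-1
Event 10 (EXEC): [IRQ0] PC=2: IRET -> resume IRQ0 at PC=0 (depth now 1)
Event 11 (EXEC): [IRQ0] PC=0: DEC 3 -> ACC=-4
Event 12 (EXEC): [IRQ0] PC=1: INC 1 -> ACC=-3
Event 13 (EXEC): [IRQ0] PC=2: IRET -> resume MAIN at PC=1 (depth now 0)
Event 14 (EXEC): [MAIN] PC=1: DEC 2 -> ACC=-5
Event 15 (EXEC): [MAIN] PC=2: INC 2 -> ACC=-3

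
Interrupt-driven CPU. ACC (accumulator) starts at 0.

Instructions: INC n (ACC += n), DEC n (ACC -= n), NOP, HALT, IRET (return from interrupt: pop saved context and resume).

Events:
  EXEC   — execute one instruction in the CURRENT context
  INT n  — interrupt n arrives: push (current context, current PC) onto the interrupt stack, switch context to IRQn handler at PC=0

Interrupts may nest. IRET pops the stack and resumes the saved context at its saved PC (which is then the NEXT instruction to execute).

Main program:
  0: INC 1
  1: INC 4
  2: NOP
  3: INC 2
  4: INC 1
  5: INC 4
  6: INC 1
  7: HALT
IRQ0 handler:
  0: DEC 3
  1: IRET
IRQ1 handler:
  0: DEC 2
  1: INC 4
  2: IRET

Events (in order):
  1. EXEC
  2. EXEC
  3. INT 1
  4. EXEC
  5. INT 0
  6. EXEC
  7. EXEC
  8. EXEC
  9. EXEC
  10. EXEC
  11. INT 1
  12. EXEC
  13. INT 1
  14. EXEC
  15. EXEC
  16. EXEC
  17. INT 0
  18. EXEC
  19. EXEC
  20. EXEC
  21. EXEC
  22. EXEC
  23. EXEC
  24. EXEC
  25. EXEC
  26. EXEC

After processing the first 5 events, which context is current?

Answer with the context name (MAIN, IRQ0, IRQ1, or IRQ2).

Event 1 (EXEC): [MAIN] PC=0: INC 1 -> ACC=1
Event 2 (EXEC): [MAIN] PC=1: INC 4 -> ACC=5
Event 3 (INT 1): INT 1 arrives: push (MAIN, PC=2), enter IRQ1 at PC=0 (depth now 1)
Event 4 (EXEC): [IRQ1] PC=0: DEC 2 -> ACC=3
Event 5 (INT 0): INT 0 arrives: push (IRQ1, PC=1), enter IRQ0 at PC=0 (depth now 2)

Answer: IRQ0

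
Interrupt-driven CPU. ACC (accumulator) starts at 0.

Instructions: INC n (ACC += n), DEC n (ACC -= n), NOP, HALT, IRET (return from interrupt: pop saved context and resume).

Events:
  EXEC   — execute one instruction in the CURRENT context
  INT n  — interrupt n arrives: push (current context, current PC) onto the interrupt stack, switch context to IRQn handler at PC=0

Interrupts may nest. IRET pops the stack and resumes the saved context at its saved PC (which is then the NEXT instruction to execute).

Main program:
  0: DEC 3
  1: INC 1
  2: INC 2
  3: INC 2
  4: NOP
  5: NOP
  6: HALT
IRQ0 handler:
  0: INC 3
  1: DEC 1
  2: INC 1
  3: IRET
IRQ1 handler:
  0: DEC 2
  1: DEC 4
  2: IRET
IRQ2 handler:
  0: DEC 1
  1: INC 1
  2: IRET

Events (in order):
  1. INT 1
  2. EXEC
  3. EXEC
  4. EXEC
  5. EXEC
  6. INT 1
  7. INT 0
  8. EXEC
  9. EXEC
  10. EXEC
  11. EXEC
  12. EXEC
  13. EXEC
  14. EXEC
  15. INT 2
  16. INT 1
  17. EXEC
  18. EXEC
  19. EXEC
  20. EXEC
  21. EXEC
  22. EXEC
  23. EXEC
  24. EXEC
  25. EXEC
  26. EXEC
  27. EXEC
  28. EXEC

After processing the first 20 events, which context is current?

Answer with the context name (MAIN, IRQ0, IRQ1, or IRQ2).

Answer: IRQ2

Derivation:
Event 1 (INT 1): INT 1 arrives: push (MAIN, PC=0), enter IRQ1 at PC=0 (depth now 1)
Event 2 (EXEC): [IRQ1] PC=0: DEC 2 -> ACC=-2
Event 3 (EXEC): [IRQ1] PC=1: DEC 4 -> ACC=-6
Event 4 (EXEC): [IRQ1] PC=2: IRET -> resume MAIN at PC=0 (depth now 0)
Event 5 (EXEC): [MAIN] PC=0: DEC 3 -> ACC=-9
Event 6 (INT 1): INT 1 arrives: push (MAIN, PC=1), enter IRQ1 at PC=0 (depth now 1)
Event 7 (INT 0): INT 0 arrives: push (IRQ1, PC=0), enter IRQ0 at PC=0 (depth now 2)
Event 8 (EXEC): [IRQ0] PC=0: INC 3 -> ACC=-6
Event 9 (EXEC): [IRQ0] PC=1: DEC 1 -> ACC=-7
Event 10 (EXEC): [IRQ0] PC=2: INC 1 -> ACC=-6
Event 11 (EXEC): [IRQ0] PC=3: IRET -> resume IRQ1 at PC=0 (depth now 1)
Event 12 (EXEC): [IRQ1] PC=0: DEC 2 -> ACC=-8
Event 13 (EXEC): [IRQ1] PC=1: DEC 4 -> ACC=-12
Event 14 (EXEC): [IRQ1] PC=2: IRET -> resume MAIN at PC=1 (depth now 0)
Event 15 (INT 2): INT 2 arrives: push (MAIN, PC=1), enter IRQ2 at PC=0 (depth now 1)
Event 16 (INT 1): INT 1 arrives: push (IRQ2, PC=0), enter IRQ1 at PC=0 (depth now 2)
Event 17 (EXEC): [IRQ1] PC=0: DEC 2 -> ACC=-14
Event 18 (EXEC): [IRQ1] PC=1: DEC 4 -> ACC=-18
Event 19 (EXEC): [IRQ1] PC=2: IRET -> resume IRQ2 at PC=0 (depth now 1)
Event 20 (EXEC): [IRQ2] PC=0: DEC 1 -> ACC=-19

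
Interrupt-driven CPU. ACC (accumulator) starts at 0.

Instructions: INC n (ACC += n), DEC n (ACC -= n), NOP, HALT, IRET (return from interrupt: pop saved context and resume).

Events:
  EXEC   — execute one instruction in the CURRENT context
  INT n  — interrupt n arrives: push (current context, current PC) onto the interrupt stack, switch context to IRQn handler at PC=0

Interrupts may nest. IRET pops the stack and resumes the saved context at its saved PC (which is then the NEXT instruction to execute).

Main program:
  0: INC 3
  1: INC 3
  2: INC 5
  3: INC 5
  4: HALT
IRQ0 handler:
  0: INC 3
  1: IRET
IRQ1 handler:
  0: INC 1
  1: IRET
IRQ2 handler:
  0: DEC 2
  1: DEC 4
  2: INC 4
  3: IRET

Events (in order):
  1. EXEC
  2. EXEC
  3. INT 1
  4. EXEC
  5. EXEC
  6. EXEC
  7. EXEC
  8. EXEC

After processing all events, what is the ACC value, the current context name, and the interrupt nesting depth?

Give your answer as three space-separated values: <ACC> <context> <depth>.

Answer: 17 MAIN 0

Derivation:
Event 1 (EXEC): [MAIN] PC=0: INC 3 -> ACC=3
Event 2 (EXEC): [MAIN] PC=1: INC 3 -> ACC=6
Event 3 (INT 1): INT 1 arrives: push (MAIN, PC=2), enter IRQ1 at PC=0 (depth now 1)
Event 4 (EXEC): [IRQ1] PC=0: INC 1 -> ACC=7
Event 5 (EXEC): [IRQ1] PC=1: IRET -> resume MAIN at PC=2 (depth now 0)
Event 6 (EXEC): [MAIN] PC=2: INC 5 -> ACC=12
Event 7 (EXEC): [MAIN] PC=3: INC 5 -> ACC=17
Event 8 (EXEC): [MAIN] PC=4: HALT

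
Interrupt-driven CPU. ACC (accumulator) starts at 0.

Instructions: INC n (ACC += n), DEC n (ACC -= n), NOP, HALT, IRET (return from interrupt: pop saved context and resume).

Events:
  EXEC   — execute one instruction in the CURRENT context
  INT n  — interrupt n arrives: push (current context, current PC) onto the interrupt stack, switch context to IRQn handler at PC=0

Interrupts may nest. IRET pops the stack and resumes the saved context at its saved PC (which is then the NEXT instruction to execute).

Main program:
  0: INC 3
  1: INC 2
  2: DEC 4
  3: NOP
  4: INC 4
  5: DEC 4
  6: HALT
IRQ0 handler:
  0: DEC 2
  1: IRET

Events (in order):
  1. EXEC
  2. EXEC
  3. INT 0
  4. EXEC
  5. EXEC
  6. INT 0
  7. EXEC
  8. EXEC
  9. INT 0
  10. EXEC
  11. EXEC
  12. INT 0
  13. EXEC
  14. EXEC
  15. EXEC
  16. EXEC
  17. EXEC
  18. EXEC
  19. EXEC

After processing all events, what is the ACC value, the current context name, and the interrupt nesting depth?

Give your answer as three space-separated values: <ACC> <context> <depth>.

Event 1 (EXEC): [MAIN] PC=0: INC 3 -> ACC=3
Event 2 (EXEC): [MAIN] PC=1: INC 2 -> ACC=5
Event 3 (INT 0): INT 0 arrives: push (MAIN, PC=2), enter IRQ0 at PC=0 (depth now 1)
Event 4 (EXEC): [IRQ0] PC=0: DEC 2 -> ACC=3
Event 5 (EXEC): [IRQ0] PC=1: IRET -> resume MAIN at PC=2 (depth now 0)
Event 6 (INT 0): INT 0 arrives: push (MAIN, PC=2), enter IRQ0 at PC=0 (depth now 1)
Event 7 (EXEC): [IRQ0] PC=0: DEC 2 -> ACC=1
Event 8 (EXEC): [IRQ0] PC=1: IRET -> resume MAIN at PC=2 (depth now 0)
Event 9 (INT 0): INT 0 arrives: push (MAIN, PC=2), enter IRQ0 at PC=0 (depth now 1)
Event 10 (EXEC): [IRQ0] PC=0: DEC 2 -> ACC=-1
Event 11 (EXEC): [IRQ0] PC=1: IRET -> resume MAIN at PC=2 (depth now 0)
Event 12 (INT 0): INT 0 arrives: push (MAIN, PC=2), enter IRQ0 at PC=0 (depth now 1)
Event 13 (EXEC): [IRQ0] PC=0: DEC 2 -> ACC=-3
Event 14 (EXEC): [IRQ0] PC=1: IRET -> resume MAIN at PC=2 (depth now 0)
Event 15 (EXEC): [MAIN] PC=2: DEC 4 -> ACC=-7
Event 16 (EXEC): [MAIN] PC=3: NOP
Event 17 (EXEC): [MAIN] PC=4: INC 4 -> ACC=-3
Event 18 (EXEC): [MAIN] PC=5: DEC 4 -> ACC=-7
Event 19 (EXEC): [MAIN] PC=6: HALT

Answer: -7 MAIN 0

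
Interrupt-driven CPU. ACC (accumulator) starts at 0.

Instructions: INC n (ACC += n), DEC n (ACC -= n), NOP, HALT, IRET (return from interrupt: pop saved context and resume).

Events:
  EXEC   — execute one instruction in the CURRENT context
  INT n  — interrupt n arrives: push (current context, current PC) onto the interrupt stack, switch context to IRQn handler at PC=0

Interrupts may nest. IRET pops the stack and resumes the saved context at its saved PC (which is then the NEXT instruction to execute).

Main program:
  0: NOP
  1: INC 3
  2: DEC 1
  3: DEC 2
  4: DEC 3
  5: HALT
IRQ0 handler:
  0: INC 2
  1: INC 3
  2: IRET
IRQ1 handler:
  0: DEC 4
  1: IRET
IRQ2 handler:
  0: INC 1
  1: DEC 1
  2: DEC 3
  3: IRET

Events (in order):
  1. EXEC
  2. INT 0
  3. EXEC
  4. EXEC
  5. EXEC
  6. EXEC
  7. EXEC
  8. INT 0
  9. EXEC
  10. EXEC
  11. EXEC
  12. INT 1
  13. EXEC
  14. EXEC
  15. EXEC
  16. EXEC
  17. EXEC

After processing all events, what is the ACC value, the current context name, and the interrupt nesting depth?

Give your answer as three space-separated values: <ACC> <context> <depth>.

Event 1 (EXEC): [MAIN] PC=0: NOP
Event 2 (INT 0): INT 0 arrives: push (MAIN, PC=1), enter IRQ0 at PC=0 (depth now 1)
Event 3 (EXEC): [IRQ0] PC=0: INC 2 -> ACC=2
Event 4 (EXEC): [IRQ0] PC=1: INC 3 -> ACC=5
Event 5 (EXEC): [IRQ0] PC=2: IRET -> resume MAIN at PC=1 (depth now 0)
Event 6 (EXEC): [MAIN] PC=1: INC 3 -> ACC=8
Event 7 (EXEC): [MAIN] PC=2: DEC 1 -> ACC=7
Event 8 (INT 0): INT 0 arrives: push (MAIN, PC=3), enter IRQ0 at PC=0 (depth now 1)
Event 9 (EXEC): [IRQ0] PC=0: INC 2 -> ACC=9
Event 10 (EXEC): [IRQ0] PC=1: INC 3 -> ACC=12
Event 11 (EXEC): [IRQ0] PC=2: IRET -> resume MAIN at PC=3 (depth now 0)
Event 12 (INT 1): INT 1 arrives: push (MAIN, PC=3), enter IRQ1 at PC=0 (depth now 1)
Event 13 (EXEC): [IRQ1] PC=0: DEC 4 -> ACC=8
Event 14 (EXEC): [IRQ1] PC=1: IRET -> resume MAIN at PC=3 (depth now 0)
Event 15 (EXEC): [MAIN] PC=3: DEC 2 -> ACC=6
Event 16 (EXEC): [MAIN] PC=4: DEC 3 -> ACC=3
Event 17 (EXEC): [MAIN] PC=5: HALT

Answer: 3 MAIN 0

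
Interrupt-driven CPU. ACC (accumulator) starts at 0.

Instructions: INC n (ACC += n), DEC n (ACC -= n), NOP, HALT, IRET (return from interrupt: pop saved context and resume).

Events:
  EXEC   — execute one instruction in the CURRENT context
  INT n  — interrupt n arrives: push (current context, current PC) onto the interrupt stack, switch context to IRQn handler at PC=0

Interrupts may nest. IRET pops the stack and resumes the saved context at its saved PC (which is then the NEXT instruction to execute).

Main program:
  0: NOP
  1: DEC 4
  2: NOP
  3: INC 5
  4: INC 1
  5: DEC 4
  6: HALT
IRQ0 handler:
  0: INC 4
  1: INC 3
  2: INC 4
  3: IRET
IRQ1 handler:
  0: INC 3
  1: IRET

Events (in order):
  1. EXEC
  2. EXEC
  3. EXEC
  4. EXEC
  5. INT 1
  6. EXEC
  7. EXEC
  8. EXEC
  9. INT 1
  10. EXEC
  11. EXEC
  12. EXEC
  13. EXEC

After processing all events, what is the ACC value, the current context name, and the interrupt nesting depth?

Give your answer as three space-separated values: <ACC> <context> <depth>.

Event 1 (EXEC): [MAIN] PC=0: NOP
Event 2 (EXEC): [MAIN] PC=1: DEC 4 -> ACC=-4
Event 3 (EXEC): [MAIN] PC=2: NOP
Event 4 (EXEC): [MAIN] PC=3: INC 5 -> ACC=1
Event 5 (INT 1): INT 1 arrives: push (MAIN, PC=4), enter IRQ1 at PC=0 (depth now 1)
Event 6 (EXEC): [IRQ1] PC=0: INC 3 -> ACC=4
Event 7 (EXEC): [IRQ1] PC=1: IRET -> resume MAIN at PC=4 (depth now 0)
Event 8 (EXEC): [MAIN] PC=4: INC 1 -> ACC=5
Event 9 (INT 1): INT 1 arrives: push (MAIN, PC=5), enter IRQ1 at PC=0 (depth now 1)
Event 10 (EXEC): [IRQ1] PC=0: INC 3 -> ACC=8
Event 11 (EXEC): [IRQ1] PC=1: IRET -> resume MAIN at PC=5 (depth now 0)
Event 12 (EXEC): [MAIN] PC=5: DEC 4 -> ACC=4
Event 13 (EXEC): [MAIN] PC=6: HALT

Answer: 4 MAIN 0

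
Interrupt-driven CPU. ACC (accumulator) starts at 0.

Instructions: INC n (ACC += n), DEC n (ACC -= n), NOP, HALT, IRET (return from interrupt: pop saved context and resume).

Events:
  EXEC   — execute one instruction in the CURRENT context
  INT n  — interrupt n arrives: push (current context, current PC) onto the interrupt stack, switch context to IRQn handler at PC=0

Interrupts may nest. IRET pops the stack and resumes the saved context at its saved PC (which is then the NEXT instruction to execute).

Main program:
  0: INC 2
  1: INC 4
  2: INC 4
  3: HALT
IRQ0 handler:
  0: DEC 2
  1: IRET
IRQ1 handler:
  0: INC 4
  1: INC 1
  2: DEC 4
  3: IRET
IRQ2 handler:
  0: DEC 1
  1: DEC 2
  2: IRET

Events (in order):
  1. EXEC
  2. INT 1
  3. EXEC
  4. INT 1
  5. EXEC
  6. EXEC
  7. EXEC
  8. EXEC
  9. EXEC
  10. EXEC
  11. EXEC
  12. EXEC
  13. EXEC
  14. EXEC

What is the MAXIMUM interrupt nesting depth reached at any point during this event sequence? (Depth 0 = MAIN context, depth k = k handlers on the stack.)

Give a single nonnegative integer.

Answer: 2

Derivation:
Event 1 (EXEC): [MAIN] PC=0: INC 2 -> ACC=2 [depth=0]
Event 2 (INT 1): INT 1 arrives: push (MAIN, PC=1), enter IRQ1 at PC=0 (depth now 1) [depth=1]
Event 3 (EXEC): [IRQ1] PC=0: INC 4 -> ACC=6 [depth=1]
Event 4 (INT 1): INT 1 arrives: push (IRQ1, PC=1), enter IRQ1 at PC=0 (depth now 2) [depth=2]
Event 5 (EXEC): [IRQ1] PC=0: INC 4 -> ACC=10 [depth=2]
Event 6 (EXEC): [IRQ1] PC=1: INC 1 -> ACC=11 [depth=2]
Event 7 (EXEC): [IRQ1] PC=2: DEC 4 -> ACC=7 [depth=2]
Event 8 (EXEC): [IRQ1] PC=3: IRET -> resume IRQ1 at PC=1 (depth now 1) [depth=1]
Event 9 (EXEC): [IRQ1] PC=1: INC 1 -> ACC=8 [depth=1]
Event 10 (EXEC): [IRQ1] PC=2: DEC 4 -> ACC=4 [depth=1]
Event 11 (EXEC): [IRQ1] PC=3: IRET -> resume MAIN at PC=1 (depth now 0) [depth=0]
Event 12 (EXEC): [MAIN] PC=1: INC 4 -> ACC=8 [depth=0]
Event 13 (EXEC): [MAIN] PC=2: INC 4 -> ACC=12 [depth=0]
Event 14 (EXEC): [MAIN] PC=3: HALT [depth=0]
Max depth observed: 2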